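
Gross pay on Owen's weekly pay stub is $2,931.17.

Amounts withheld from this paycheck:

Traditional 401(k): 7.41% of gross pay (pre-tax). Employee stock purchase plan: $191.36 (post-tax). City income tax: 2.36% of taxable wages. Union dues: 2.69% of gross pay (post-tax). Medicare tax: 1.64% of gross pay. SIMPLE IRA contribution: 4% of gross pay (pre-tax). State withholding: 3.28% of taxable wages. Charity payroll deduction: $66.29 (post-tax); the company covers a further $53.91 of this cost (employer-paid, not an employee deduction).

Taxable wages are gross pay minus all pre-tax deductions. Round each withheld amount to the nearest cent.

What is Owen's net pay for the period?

SIMPLE IRA contribution: $2,931.17 × 0.04 = $117.25
Traditional 401(k): $2,931.17 × 0.0741 = $217.20
Pre-tax total = $117.25 + $217.20 = $334.45
Taxable wages = $2,931.17 − $334.45 = $2,596.72
State withholding: $2,596.72 × 0.0328 = $85.17
City income tax: $2,596.72 × 0.0236 = $61.28
Medicare tax: $2,931.17 × 0.0164 = $48.07
Charity payroll deduction: $66.29
Union dues: $2,931.17 × 0.0269 = $78.85
Employee stock purchase plan: $191.36
(Employer's $53.91 toward charity payroll deduction is not withheld from the employee.)
Total deductions = $117.25 + $217.20 + $85.17 + $61.28 + $48.07 + $66.29 + $78.85 + $191.36 = $865.47
Net pay = $2,931.17 − $865.47 = $2,065.70

$2,065.70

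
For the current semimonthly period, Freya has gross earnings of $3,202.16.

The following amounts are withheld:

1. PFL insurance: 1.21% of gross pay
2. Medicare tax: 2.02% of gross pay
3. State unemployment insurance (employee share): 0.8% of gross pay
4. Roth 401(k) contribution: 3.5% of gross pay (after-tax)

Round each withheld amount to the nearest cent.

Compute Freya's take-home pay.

$2,961.03

State unemployment insurance (employee share): $3,202.16 × 0.008 = $25.62
Medicare tax: $3,202.16 × 0.0202 = $64.68
PFL insurance: $3,202.16 × 0.0121 = $38.75
Roth 401(k) contribution: $3,202.16 × 0.035 = $112.08
Total deductions = $25.62 + $64.68 + $38.75 + $112.08 = $241.13
Net pay = $3,202.16 − $241.13 = $2,961.03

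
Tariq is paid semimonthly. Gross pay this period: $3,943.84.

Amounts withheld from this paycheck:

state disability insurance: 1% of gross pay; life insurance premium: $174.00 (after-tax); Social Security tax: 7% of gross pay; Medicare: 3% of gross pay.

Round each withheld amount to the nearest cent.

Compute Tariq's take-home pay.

Medicare: $3,943.84 × 0.03 = $118.32
State disability insurance: $3,943.84 × 0.01 = $39.44
Social Security tax: $3,943.84 × 0.07 = $276.07
Life insurance premium: $174.00
Total deductions = $118.32 + $39.44 + $276.07 + $174.00 = $607.83
Net pay = $3,943.84 − $607.83 = $3,336.01

$3,336.01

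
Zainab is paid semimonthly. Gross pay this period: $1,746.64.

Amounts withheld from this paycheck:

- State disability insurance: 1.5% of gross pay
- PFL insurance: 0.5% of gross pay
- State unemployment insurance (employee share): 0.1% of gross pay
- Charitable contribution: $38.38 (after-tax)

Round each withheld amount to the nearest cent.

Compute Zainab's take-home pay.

$1,671.58

State disability insurance: $1,746.64 × 0.015 = $26.20
PFL insurance: $1,746.64 × 0.005 = $8.73
State unemployment insurance (employee share): $1,746.64 × 0.001 = $1.75
Charitable contribution: $38.38
Total deductions = $26.20 + $8.73 + $1.75 + $38.38 = $75.06
Net pay = $1,746.64 − $75.06 = $1,671.58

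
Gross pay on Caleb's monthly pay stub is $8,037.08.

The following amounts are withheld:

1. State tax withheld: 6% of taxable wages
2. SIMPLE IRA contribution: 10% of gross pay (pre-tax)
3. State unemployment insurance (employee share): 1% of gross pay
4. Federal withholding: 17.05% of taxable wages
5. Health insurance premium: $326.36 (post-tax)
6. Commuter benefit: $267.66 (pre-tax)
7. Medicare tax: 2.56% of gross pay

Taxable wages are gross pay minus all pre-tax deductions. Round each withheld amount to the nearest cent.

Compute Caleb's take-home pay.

$4,747.64

Commuter benefit: $267.66
SIMPLE IRA contribution: $8,037.08 × 0.1 = $803.71
Pre-tax total = $267.66 + $803.71 = $1,071.37
Taxable wages = $8,037.08 − $1,071.37 = $6,965.71
State tax withheld: $6,965.71 × 0.06 = $417.94
Federal withholding: $6,965.71 × 0.1705 = $1,187.65
Medicare tax: $8,037.08 × 0.0256 = $205.75
State unemployment insurance (employee share): $8,037.08 × 0.01 = $80.37
Health insurance premium: $326.36
Total deductions = $267.66 + $803.71 + $417.94 + $1,187.65 + $205.75 + $80.37 + $326.36 = $3,289.44
Net pay = $8,037.08 − $3,289.44 = $4,747.64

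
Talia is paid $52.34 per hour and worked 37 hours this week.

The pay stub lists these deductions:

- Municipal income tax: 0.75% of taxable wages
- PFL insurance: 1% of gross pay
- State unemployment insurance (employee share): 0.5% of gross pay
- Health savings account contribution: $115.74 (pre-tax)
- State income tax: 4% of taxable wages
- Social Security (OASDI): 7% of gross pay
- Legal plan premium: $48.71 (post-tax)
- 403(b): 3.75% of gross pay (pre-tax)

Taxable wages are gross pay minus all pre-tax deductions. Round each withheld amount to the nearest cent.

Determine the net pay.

$1,451.86

Gross pay: 37 × $52.34 = $1,936.58
403(b): $1,936.58 × 0.0375 = $72.62
Health savings account contribution: $115.74
Pre-tax total = $72.62 + $115.74 = $188.36
Taxable wages = $1,936.58 − $188.36 = $1,748.22
Municipal income tax: $1,748.22 × 0.0075 = $13.11
State income tax: $1,748.22 × 0.04 = $69.93
State unemployment insurance (employee share): $1,936.58 × 0.005 = $9.68
Social Security (OASDI): $1,936.58 × 0.07 = $135.56
PFL insurance: $1,936.58 × 0.01 = $19.37
Legal plan premium: $48.71
Total deductions = $72.62 + $115.74 + $13.11 + $69.93 + $9.68 + $135.56 + $19.37 + $48.71 = $484.72
Net pay = $1,936.58 − $484.72 = $1,451.86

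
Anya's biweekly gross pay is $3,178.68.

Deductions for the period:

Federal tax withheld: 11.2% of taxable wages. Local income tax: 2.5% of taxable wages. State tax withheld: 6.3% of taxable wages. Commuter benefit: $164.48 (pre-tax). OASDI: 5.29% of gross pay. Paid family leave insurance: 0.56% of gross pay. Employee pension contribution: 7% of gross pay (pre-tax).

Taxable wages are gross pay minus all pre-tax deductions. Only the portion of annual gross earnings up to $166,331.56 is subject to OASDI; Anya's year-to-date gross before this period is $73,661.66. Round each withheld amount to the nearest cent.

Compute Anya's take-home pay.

Employee pension contribution: $3,178.68 × 0.07 = $222.51
Commuter benefit: $164.48
Pre-tax total = $222.51 + $164.48 = $386.99
Taxable wages = $3,178.68 − $386.99 = $2,791.69
Local income tax: $2,791.69 × 0.025 = $69.79
Federal tax withheld: $2,791.69 × 0.112 = $312.67
State tax withheld: $2,791.69 × 0.063 = $175.88
Paid family leave insurance: $3,178.68 × 0.0056 = $17.80
OASDI: cap not yet reached, full $3,178.68 is subject → $3,178.68 × 0.0529 = $168.15
Total deductions = $222.51 + $164.48 + $69.79 + $312.67 + $175.88 + $17.80 + $168.15 = $1,131.28
Net pay = $3,178.68 − $1,131.28 = $2,047.40

$2,047.40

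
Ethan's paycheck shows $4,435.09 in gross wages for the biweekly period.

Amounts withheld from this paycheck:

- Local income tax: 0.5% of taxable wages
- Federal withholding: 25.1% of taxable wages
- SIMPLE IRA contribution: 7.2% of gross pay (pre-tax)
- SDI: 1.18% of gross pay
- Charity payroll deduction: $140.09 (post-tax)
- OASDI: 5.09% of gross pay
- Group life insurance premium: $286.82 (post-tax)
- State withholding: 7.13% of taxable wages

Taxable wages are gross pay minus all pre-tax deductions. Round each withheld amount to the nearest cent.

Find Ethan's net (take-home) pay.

$2,063.68

SIMPLE IRA contribution: $4,435.09 × 0.072 = $319.33
Taxable wages = $4,435.09 − $319.33 = $4,115.76
Federal withholding: $4,115.76 × 0.251 = $1,033.06
State withholding: $4,115.76 × 0.0713 = $293.45
Local income tax: $4,115.76 × 0.005 = $20.58
OASDI: $4,435.09 × 0.0509 = $225.75
SDI: $4,435.09 × 0.0118 = $52.33
Group life insurance premium: $286.82
Charity payroll deduction: $140.09
Total deductions = $319.33 + $1,033.06 + $293.45 + $20.58 + $225.75 + $52.33 + $286.82 + $140.09 = $2,371.41
Net pay = $4,435.09 − $2,371.41 = $2,063.68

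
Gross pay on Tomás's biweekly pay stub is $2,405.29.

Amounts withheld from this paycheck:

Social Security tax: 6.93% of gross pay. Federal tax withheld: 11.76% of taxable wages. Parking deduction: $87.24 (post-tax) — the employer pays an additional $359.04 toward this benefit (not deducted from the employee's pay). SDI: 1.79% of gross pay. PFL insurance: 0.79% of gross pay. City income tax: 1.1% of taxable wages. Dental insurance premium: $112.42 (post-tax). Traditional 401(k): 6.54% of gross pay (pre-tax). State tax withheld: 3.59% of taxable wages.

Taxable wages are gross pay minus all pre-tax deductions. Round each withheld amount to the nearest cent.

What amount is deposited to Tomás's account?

Traditional 401(k): $2,405.29 × 0.0654 = $157.31
Taxable wages = $2,405.29 − $157.31 = $2,247.98
City income tax: $2,247.98 × 0.011 = $24.73
State tax withheld: $2,247.98 × 0.0359 = $80.70
Federal tax withheld: $2,247.98 × 0.1176 = $264.36
SDI: $2,405.29 × 0.0179 = $43.05
PFL insurance: $2,405.29 × 0.0079 = $19.00
Social Security tax: $2,405.29 × 0.0693 = $166.69
Dental insurance premium: $112.42
Parking deduction: $87.24
(Employer's $359.04 toward parking deduction is not withheld from the employee.)
Total deductions = $157.31 + $24.73 + $80.70 + $264.36 + $43.05 + $19.00 + $166.69 + $112.42 + $87.24 = $955.50
Net pay = $2,405.29 − $955.50 = $1,449.79

$1,449.79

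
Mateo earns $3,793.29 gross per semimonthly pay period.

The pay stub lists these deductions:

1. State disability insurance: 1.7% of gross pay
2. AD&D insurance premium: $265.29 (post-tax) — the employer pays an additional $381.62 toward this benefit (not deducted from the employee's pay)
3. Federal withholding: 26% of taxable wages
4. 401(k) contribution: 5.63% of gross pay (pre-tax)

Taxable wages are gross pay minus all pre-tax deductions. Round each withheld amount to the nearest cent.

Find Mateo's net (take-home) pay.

401(k) contribution: $3,793.29 × 0.0563 = $213.56
Taxable wages = $3,793.29 − $213.56 = $3,579.73
Federal withholding: $3,579.73 × 0.26 = $930.73
State disability insurance: $3,793.29 × 0.017 = $64.49
AD&D insurance premium: $265.29
(Employer's $381.62 toward AD&D insurance premium is not withheld from the employee.)
Total deductions = $213.56 + $930.73 + $64.49 + $265.29 = $1,474.07
Net pay = $3,793.29 − $1,474.07 = $2,319.22

$2,319.22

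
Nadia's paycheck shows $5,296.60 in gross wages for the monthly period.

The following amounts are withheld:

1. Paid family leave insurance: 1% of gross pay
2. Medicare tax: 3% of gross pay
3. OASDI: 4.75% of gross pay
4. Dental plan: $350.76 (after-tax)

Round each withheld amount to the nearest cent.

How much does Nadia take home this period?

$4,482.38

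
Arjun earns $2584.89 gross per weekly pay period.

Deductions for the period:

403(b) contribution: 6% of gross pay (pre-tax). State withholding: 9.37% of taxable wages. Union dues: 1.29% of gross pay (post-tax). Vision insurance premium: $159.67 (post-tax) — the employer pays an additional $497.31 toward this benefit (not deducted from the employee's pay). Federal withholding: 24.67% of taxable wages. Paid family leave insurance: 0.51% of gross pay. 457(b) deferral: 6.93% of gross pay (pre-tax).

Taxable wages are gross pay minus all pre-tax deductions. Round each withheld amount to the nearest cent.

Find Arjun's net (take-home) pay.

457(b) deferral: $2584.89 × 0.0693 = $179.13
403(b) contribution: $2584.89 × 0.06 = $155.09
Pre-tax total = $179.13 + $155.09 = $334.22
Taxable wages = $2584.89 − $334.22 = $2250.67
Federal withholding: $2250.67 × 0.2467 = $555.24
State withholding: $2250.67 × 0.0937 = $210.89
Paid family leave insurance: $2584.89 × 0.0051 = $13.18
Union dues: $2584.89 × 0.0129 = $33.35
Vision insurance premium: $159.67
(Employer's $497.31 toward vision insurance premium is not withheld from the employee.)
Total deductions = $179.13 + $155.09 + $555.24 + $210.89 + $13.18 + $33.35 + $159.67 = $1306.55
Net pay = $2584.89 − $1306.55 = $1278.34

$1278.34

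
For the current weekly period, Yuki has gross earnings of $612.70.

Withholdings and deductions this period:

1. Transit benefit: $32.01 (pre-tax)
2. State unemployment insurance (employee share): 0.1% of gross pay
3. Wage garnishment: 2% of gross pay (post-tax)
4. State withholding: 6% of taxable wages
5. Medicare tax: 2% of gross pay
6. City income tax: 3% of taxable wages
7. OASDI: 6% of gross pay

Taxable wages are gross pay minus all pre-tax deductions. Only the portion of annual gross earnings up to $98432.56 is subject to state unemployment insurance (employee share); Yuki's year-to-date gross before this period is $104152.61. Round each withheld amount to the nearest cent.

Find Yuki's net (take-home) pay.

$467.17

Transit benefit: $32.01
Taxable wages = $612.70 − $32.01 = $580.69
State withholding: $580.69 × 0.06 = $34.84
City income tax: $580.69 × 0.03 = $17.42
OASDI: $612.70 × 0.06 = $36.76
Medicare tax: $612.70 × 0.02 = $12.25
State unemployment insurance (employee share): annual cap $98432.56 already reached (YTD $104152.61), so $0.00
Wage garnishment: $612.70 × 0.02 = $12.25
Total deductions = $32.01 + $34.84 + $17.42 + $36.76 + $12.25 + $0.00 + $12.25 = $145.53
Net pay = $612.70 − $145.53 = $467.17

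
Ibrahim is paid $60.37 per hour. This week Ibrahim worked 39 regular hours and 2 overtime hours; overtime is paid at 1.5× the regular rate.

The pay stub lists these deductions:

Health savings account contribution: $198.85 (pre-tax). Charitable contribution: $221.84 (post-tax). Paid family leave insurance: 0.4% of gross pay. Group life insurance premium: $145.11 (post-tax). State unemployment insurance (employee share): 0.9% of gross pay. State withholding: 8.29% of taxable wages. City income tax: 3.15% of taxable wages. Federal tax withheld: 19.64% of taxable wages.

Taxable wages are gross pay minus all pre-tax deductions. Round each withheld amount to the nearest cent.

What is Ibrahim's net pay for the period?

$1,210.53

Regular pay: 39 × $60.37 = $2,354.43
Overtime pay: 2 × $60.37 × 1.5 = $181.11
Gross pay = $2,354.43 + $181.11 = $2,535.54
Health savings account contribution: $198.85
Taxable wages = $2,535.54 − $198.85 = $2,336.69
State withholding: $2,336.69 × 0.0829 = $193.71
City income tax: $2,336.69 × 0.0315 = $73.61
Federal tax withheld: $2,336.69 × 0.1964 = $458.93
Paid family leave insurance: $2,535.54 × 0.004 = $10.14
State unemployment insurance (employee share): $2,535.54 × 0.009 = $22.82
Charitable contribution: $221.84
Group life insurance premium: $145.11
Total deductions = $198.85 + $193.71 + $73.61 + $458.93 + $10.14 + $22.82 + $221.84 + $145.11 = $1,325.01
Net pay = $2,535.54 − $1,325.01 = $1,210.53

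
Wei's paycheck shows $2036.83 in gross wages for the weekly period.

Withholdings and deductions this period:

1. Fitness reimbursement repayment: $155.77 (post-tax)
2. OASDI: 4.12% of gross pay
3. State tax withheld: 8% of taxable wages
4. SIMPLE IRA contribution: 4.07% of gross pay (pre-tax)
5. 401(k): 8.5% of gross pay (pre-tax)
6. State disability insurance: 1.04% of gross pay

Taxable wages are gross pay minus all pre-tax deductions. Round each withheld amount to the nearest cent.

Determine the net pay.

$1377.47

401(k): $2036.83 × 0.085 = $173.13
SIMPLE IRA contribution: $2036.83 × 0.0407 = $82.90
Pre-tax total = $173.13 + $82.90 = $256.03
Taxable wages = $2036.83 − $256.03 = $1780.80
State tax withheld: $1780.80 × 0.08 = $142.46
State disability insurance: $2036.83 × 0.0104 = $21.18
OASDI: $2036.83 × 0.0412 = $83.92
Fitness reimbursement repayment: $155.77
Total deductions = $173.13 + $82.90 + $142.46 + $21.18 + $83.92 + $155.77 = $659.36
Net pay = $2036.83 − $659.36 = $1377.47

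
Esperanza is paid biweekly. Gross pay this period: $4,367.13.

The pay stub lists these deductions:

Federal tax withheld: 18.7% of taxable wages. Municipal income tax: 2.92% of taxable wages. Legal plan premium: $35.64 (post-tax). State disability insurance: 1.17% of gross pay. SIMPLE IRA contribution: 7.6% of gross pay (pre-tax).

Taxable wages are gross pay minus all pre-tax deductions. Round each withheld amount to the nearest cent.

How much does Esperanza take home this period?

SIMPLE IRA contribution: $4,367.13 × 0.076 = $331.90
Taxable wages = $4,367.13 − $331.90 = $4,035.23
Municipal income tax: $4,035.23 × 0.0292 = $117.83
Federal tax withheld: $4,035.23 × 0.187 = $754.59
State disability insurance: $4,367.13 × 0.0117 = $51.10
Legal plan premium: $35.64
Total deductions = $331.90 + $117.83 + $754.59 + $51.10 + $35.64 = $1,291.06
Net pay = $4,367.13 − $1,291.06 = $3,076.07

$3,076.07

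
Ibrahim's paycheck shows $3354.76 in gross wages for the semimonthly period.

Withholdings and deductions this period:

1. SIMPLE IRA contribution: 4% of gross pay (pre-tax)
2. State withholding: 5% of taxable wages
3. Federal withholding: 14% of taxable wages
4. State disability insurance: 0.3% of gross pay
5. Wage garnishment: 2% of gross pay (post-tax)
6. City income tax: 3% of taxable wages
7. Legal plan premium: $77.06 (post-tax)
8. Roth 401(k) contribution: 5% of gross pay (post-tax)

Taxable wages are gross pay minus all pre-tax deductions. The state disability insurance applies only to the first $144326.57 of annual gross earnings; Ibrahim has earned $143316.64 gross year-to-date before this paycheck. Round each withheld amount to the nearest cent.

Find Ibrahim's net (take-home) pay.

SIMPLE IRA contribution: $3354.76 × 0.04 = $134.19
Taxable wages = $3354.76 − $134.19 = $3220.57
Federal withholding: $3220.57 × 0.14 = $450.88
City income tax: $3220.57 × 0.03 = $96.62
State withholding: $3220.57 × 0.05 = $161.03
State disability insurance: only $144326.57 − $143316.64 = $1009.93 of this check is subject → $1009.93 × 0.003 = $3.03
Legal plan premium: $77.06
Roth 401(k) contribution: $3354.76 × 0.05 = $167.74
Wage garnishment: $3354.76 × 0.02 = $67.10
Total deductions = $134.19 + $450.88 + $96.62 + $161.03 + $3.03 + $77.06 + $167.74 + $67.10 = $1157.65
Net pay = $3354.76 − $1157.65 = $2197.11

$2197.11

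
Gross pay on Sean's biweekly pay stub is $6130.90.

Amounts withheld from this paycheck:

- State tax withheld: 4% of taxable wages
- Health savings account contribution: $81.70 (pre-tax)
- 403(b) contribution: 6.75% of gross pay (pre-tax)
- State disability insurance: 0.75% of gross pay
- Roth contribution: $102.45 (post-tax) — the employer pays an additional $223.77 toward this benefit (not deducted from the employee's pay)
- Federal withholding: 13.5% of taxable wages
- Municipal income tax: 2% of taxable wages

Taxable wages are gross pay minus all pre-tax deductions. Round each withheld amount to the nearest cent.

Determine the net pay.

403(b) contribution: $6130.90 × 0.0675 = $413.84
Health savings account contribution: $81.70
Pre-tax total = $413.84 + $81.70 = $495.54
Taxable wages = $6130.90 − $495.54 = $5635.36
Municipal income tax: $5635.36 × 0.02 = $112.71
State tax withheld: $5635.36 × 0.04 = $225.41
Federal withholding: $5635.36 × 0.135 = $760.77
State disability insurance: $6130.90 × 0.0075 = $45.98
Roth contribution: $102.45
(Employer's $223.77 toward Roth contribution is not withheld from the employee.)
Total deductions = $413.84 + $81.70 + $112.71 + $225.41 + $760.77 + $45.98 + $102.45 = $1742.86
Net pay = $6130.90 − $1742.86 = $4388.04

$4388.04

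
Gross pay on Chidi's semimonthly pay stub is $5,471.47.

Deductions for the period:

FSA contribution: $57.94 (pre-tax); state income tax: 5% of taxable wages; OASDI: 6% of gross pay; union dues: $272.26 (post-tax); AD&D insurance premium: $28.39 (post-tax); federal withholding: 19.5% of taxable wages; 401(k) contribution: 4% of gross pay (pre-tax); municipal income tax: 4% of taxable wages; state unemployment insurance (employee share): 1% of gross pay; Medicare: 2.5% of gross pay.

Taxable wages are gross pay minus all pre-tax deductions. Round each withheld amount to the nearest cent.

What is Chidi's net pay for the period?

$2,893.75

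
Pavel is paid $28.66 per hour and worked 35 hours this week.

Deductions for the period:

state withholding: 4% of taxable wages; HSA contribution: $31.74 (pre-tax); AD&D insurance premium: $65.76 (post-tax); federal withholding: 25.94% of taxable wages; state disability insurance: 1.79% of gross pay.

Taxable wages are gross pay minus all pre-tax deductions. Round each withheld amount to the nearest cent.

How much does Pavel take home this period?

$596.82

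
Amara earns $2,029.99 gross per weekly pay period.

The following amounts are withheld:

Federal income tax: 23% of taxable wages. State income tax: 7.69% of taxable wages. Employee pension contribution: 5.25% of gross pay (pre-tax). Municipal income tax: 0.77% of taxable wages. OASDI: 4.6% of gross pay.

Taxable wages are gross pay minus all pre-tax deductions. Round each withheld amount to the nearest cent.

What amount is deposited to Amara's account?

Employee pension contribution: $2,029.99 × 0.0525 = $106.57
Taxable wages = $2,029.99 − $106.57 = $1,923.42
Municipal income tax: $1,923.42 × 0.0077 = $14.81
State income tax: $1,923.42 × 0.0769 = $147.91
Federal income tax: $1,923.42 × 0.23 = $442.39
OASDI: $2,029.99 × 0.046 = $93.38
Total deductions = $106.57 + $14.81 + $147.91 + $442.39 + $93.38 = $805.06
Net pay = $2,029.99 − $805.06 = $1,224.93

$1,224.93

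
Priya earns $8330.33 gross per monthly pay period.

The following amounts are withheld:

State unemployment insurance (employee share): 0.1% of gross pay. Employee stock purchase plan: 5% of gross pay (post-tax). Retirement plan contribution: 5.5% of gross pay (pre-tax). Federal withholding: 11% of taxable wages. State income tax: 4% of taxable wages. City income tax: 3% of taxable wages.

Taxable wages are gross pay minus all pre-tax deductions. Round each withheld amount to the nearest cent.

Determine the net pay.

$6030.32

Retirement plan contribution: $8330.33 × 0.055 = $458.17
Taxable wages = $8330.33 − $458.17 = $7872.16
State income tax: $7872.16 × 0.04 = $314.89
Federal withholding: $7872.16 × 0.11 = $865.94
City income tax: $7872.16 × 0.03 = $236.16
State unemployment insurance (employee share): $8330.33 × 0.001 = $8.33
Employee stock purchase plan: $8330.33 × 0.05 = $416.52
Total deductions = $458.17 + $314.89 + $865.94 + $236.16 + $8.33 + $416.52 = $2300.01
Net pay = $8330.33 − $2300.01 = $6030.32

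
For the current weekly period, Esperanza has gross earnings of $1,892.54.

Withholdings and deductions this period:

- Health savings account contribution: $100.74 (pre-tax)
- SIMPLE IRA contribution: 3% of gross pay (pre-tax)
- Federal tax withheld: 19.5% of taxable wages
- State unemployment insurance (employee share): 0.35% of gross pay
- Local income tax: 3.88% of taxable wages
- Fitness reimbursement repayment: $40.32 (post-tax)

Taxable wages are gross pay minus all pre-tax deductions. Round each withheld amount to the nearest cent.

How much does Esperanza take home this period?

$1,282.43

Health savings account contribution: $100.74
SIMPLE IRA contribution: $1,892.54 × 0.03 = $56.78
Pre-tax total = $100.74 + $56.78 = $157.52
Taxable wages = $1,892.54 − $157.52 = $1,735.02
Local income tax: $1,735.02 × 0.0388 = $67.32
Federal tax withheld: $1,735.02 × 0.195 = $338.33
State unemployment insurance (employee share): $1,892.54 × 0.0035 = $6.62
Fitness reimbursement repayment: $40.32
Total deductions = $100.74 + $56.78 + $67.32 + $338.33 + $6.62 + $40.32 = $610.11
Net pay = $1,892.54 − $610.11 = $1,282.43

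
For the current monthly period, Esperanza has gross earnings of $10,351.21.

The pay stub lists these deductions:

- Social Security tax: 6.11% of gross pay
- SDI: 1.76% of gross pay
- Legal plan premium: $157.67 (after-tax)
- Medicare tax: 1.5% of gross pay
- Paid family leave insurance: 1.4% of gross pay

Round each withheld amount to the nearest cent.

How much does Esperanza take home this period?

Paid family leave insurance: $10,351.21 × 0.014 = $144.92
Medicare tax: $10,351.21 × 0.015 = $155.27
Social Security tax: $10,351.21 × 0.0611 = $632.46
SDI: $10,351.21 × 0.0176 = $182.18
Legal plan premium: $157.67
Total deductions = $144.92 + $155.27 + $632.46 + $182.18 + $157.67 = $1,272.50
Net pay = $10,351.21 − $1,272.50 = $9,078.71

$9,078.71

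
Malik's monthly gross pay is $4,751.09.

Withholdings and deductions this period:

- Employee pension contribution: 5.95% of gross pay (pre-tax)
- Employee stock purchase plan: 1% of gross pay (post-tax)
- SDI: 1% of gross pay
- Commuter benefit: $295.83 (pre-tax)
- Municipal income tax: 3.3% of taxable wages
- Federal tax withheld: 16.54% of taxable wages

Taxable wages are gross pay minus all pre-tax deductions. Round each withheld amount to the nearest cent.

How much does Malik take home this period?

Employee pension contribution: $4,751.09 × 0.0595 = $282.69
Commuter benefit: $295.83
Pre-tax total = $282.69 + $295.83 = $578.52
Taxable wages = $4,751.09 − $578.52 = $4,172.57
Federal tax withheld: $4,172.57 × 0.1654 = $690.14
Municipal income tax: $4,172.57 × 0.033 = $137.69
SDI: $4,751.09 × 0.01 = $47.51
Employee stock purchase plan: $4,751.09 × 0.01 = $47.51
Total deductions = $282.69 + $295.83 + $690.14 + $137.69 + $47.51 + $47.51 = $1,501.37
Net pay = $4,751.09 − $1,501.37 = $3,249.72

$3,249.72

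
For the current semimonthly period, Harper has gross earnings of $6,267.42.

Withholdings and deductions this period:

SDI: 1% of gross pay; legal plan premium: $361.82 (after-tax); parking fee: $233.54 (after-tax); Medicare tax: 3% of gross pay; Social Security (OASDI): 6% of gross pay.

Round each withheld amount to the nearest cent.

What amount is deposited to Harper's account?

$5,045.32

Social Security (OASDI): $6,267.42 × 0.06 = $376.05
Medicare tax: $6,267.42 × 0.03 = $188.02
SDI: $6,267.42 × 0.01 = $62.67
Legal plan premium: $361.82
Parking fee: $233.54
Total deductions = $376.05 + $188.02 + $62.67 + $361.82 + $233.54 = $1,222.10
Net pay = $6,267.42 − $1,222.10 = $5,045.32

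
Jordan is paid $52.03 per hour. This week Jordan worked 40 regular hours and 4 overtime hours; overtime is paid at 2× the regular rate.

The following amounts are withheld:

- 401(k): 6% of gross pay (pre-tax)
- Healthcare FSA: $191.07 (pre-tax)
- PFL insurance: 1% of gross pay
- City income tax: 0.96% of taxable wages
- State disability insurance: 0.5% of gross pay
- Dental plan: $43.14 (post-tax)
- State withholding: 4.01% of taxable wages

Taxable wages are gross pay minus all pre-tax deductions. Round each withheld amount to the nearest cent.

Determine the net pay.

$1,968.74

Regular pay: 40 × $52.03 = $2,081.20
Overtime pay: 4 × $52.03 × 2 = $416.24
Gross pay = $2,081.20 + $416.24 = $2,497.44
Healthcare FSA: $191.07
401(k): $2,497.44 × 0.06 = $149.85
Pre-tax total = $191.07 + $149.85 = $340.92
Taxable wages = $2,497.44 − $340.92 = $2,156.52
City income tax: $2,156.52 × 0.0096 = $20.70
State withholding: $2,156.52 × 0.0401 = $86.48
PFL insurance: $2,497.44 × 0.01 = $24.97
State disability insurance: $2,497.44 × 0.005 = $12.49
Dental plan: $43.14
Total deductions = $191.07 + $149.85 + $20.70 + $86.48 + $24.97 + $12.49 + $43.14 = $528.70
Net pay = $2,497.44 − $528.70 = $1,968.74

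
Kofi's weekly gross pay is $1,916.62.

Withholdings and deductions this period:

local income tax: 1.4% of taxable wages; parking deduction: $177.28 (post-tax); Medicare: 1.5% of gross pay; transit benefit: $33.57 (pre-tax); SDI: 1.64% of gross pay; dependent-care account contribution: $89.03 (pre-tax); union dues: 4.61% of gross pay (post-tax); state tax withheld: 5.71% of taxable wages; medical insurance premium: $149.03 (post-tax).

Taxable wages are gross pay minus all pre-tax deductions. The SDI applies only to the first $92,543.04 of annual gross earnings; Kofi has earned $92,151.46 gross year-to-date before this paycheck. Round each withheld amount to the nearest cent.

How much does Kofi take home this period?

$1,216.62

Transit benefit: $33.57
Dependent-care account contribution: $89.03
Pre-tax total = $33.57 + $89.03 = $122.60
Taxable wages = $1,916.62 − $122.60 = $1,794.02
State tax withheld: $1,794.02 × 0.0571 = $102.44
Local income tax: $1,794.02 × 0.014 = $25.12
Medicare: $1,916.62 × 0.015 = $28.75
SDI: only $92,543.04 − $92,151.46 = $391.58 of this check is subject → $391.58 × 0.0164 = $6.42
Parking deduction: $177.28
Medical insurance premium: $149.03
Union dues: $1,916.62 × 0.0461 = $88.36
Total deductions = $33.57 + $89.03 + $102.44 + $25.12 + $28.75 + $6.42 + $177.28 + $149.03 + $88.36 = $700.00
Net pay = $1,916.62 − $700.00 = $1,216.62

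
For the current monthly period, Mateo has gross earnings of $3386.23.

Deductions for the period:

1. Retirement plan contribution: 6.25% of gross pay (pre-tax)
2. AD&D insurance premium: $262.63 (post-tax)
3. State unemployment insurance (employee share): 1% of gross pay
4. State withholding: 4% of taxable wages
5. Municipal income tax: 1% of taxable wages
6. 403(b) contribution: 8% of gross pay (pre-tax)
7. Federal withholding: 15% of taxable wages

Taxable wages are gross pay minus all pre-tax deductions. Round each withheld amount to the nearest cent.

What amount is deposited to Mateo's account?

Retirement plan contribution: $3386.23 × 0.0625 = $211.64
403(b) contribution: $3386.23 × 0.08 = $270.90
Pre-tax total = $211.64 + $270.90 = $482.54
Taxable wages = $3386.23 − $482.54 = $2903.69
State withholding: $2903.69 × 0.04 = $116.15
Federal withholding: $2903.69 × 0.15 = $435.55
Municipal income tax: $2903.69 × 0.01 = $29.04
State unemployment insurance (employee share): $3386.23 × 0.01 = $33.86
AD&D insurance premium: $262.63
Total deductions = $211.64 + $270.90 + $116.15 + $435.55 + $29.04 + $33.86 + $262.63 = $1359.77
Net pay = $3386.23 − $1359.77 = $2026.46

$2026.46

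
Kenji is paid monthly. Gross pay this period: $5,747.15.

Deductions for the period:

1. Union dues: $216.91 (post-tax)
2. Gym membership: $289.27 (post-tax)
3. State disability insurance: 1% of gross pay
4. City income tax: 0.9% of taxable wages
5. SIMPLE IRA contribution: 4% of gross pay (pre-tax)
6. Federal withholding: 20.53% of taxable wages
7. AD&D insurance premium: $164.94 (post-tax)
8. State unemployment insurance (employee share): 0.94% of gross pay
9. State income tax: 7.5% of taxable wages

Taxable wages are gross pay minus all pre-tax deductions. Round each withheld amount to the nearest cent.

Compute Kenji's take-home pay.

SIMPLE IRA contribution: $5,747.15 × 0.04 = $229.89
Taxable wages = $5,747.15 − $229.89 = $5,517.26
State income tax: $5,517.26 × 0.075 = $413.79
Federal withholding: $5,517.26 × 0.2053 = $1,132.69
City income tax: $5,517.26 × 0.009 = $49.66
State disability insurance: $5,747.15 × 0.01 = $57.47
State unemployment insurance (employee share): $5,747.15 × 0.0094 = $54.02
AD&D insurance premium: $164.94
Gym membership: $289.27
Union dues: $216.91
Total deductions = $229.89 + $413.79 + $1,132.69 + $49.66 + $57.47 + $54.02 + $164.94 + $289.27 + $216.91 = $2,608.64
Net pay = $5,747.15 − $2,608.64 = $3,138.51

$3,138.51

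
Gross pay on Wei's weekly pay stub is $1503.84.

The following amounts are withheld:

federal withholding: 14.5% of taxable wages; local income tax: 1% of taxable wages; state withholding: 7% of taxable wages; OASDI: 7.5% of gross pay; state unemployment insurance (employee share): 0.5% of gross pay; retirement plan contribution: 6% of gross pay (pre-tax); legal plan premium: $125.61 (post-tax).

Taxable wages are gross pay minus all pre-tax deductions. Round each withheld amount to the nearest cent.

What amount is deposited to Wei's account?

$849.63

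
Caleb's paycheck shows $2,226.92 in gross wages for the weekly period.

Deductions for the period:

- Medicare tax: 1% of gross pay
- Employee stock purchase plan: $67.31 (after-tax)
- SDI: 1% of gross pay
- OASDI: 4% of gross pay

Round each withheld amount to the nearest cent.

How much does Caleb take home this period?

$2,025.99

OASDI: $2,226.92 × 0.04 = $89.08
Medicare tax: $2,226.92 × 0.01 = $22.27
SDI: $2,226.92 × 0.01 = $22.27
Employee stock purchase plan: $67.31
Total deductions = $89.08 + $22.27 + $22.27 + $67.31 = $200.93
Net pay = $2,226.92 − $200.93 = $2,025.99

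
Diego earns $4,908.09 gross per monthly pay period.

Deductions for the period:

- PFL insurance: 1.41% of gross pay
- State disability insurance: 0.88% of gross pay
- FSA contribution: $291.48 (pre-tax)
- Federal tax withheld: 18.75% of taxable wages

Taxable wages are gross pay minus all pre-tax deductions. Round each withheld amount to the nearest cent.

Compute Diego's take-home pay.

FSA contribution: $291.48
Taxable wages = $4,908.09 − $291.48 = $4,616.61
Federal tax withheld: $4,616.61 × 0.1875 = $865.61
State disability insurance: $4,908.09 × 0.0088 = $43.19
PFL insurance: $4,908.09 × 0.0141 = $69.20
Total deductions = $291.48 + $865.61 + $43.19 + $69.20 = $1,269.48
Net pay = $4,908.09 − $1,269.48 = $3,638.61

$3,638.61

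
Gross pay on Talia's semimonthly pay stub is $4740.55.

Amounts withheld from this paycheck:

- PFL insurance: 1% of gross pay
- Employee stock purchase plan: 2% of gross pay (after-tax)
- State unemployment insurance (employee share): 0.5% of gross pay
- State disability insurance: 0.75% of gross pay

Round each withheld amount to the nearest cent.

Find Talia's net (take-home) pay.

$4539.08

PFL insurance: $4740.55 × 0.01 = $47.41
State disability insurance: $4740.55 × 0.0075 = $35.55
State unemployment insurance (employee share): $4740.55 × 0.005 = $23.70
Employee stock purchase plan: $4740.55 × 0.02 = $94.81
Total deductions = $47.41 + $35.55 + $23.70 + $94.81 = $201.47
Net pay = $4740.55 − $201.47 = $4539.08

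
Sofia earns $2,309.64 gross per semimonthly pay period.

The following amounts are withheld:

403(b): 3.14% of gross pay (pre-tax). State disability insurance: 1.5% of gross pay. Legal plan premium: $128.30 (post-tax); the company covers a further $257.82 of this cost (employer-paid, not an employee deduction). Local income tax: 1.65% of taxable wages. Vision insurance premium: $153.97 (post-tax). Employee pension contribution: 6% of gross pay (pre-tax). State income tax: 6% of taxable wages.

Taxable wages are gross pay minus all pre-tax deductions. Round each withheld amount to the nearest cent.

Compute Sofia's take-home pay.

$1,621.09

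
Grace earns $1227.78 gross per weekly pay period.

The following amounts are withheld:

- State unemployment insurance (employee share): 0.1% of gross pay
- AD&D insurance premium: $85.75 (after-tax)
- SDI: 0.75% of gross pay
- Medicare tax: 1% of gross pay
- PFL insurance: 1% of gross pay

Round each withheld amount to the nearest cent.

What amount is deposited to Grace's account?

$1107.03

Medicare tax: $1227.78 × 0.01 = $12.28
PFL insurance: $1227.78 × 0.01 = $12.28
SDI: $1227.78 × 0.0075 = $9.21
State unemployment insurance (employee share): $1227.78 × 0.001 = $1.23
AD&D insurance premium: $85.75
Total deductions = $12.28 + $12.28 + $9.21 + $1.23 + $85.75 = $120.75
Net pay = $1227.78 − $120.75 = $1107.03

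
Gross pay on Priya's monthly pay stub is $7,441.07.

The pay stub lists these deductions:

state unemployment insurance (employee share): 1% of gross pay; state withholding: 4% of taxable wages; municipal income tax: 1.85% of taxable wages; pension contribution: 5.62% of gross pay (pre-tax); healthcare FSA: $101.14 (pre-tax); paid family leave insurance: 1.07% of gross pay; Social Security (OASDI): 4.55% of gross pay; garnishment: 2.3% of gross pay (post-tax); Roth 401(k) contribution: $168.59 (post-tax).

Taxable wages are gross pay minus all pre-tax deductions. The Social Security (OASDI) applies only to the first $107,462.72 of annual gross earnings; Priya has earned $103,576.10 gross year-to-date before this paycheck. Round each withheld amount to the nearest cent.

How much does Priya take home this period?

Healthcare FSA: $101.14
Pension contribution: $7,441.07 × 0.0562 = $418.19
Pre-tax total = $101.14 + $418.19 = $519.33
Taxable wages = $7,441.07 − $519.33 = $6,921.74
State withholding: $6,921.74 × 0.04 = $276.87
Municipal income tax: $6,921.74 × 0.0185 = $128.05
Paid family leave insurance: $7,441.07 × 0.0107 = $79.62
Social Security (OASDI): only $107,462.72 − $103,576.10 = $3,886.62 of this check is subject → $3,886.62 × 0.0455 = $176.84
State unemployment insurance (employee share): $7,441.07 × 0.01 = $74.41
Roth 401(k) contribution: $168.59
Garnishment: $7,441.07 × 0.023 = $171.14
Total deductions = $101.14 + $418.19 + $276.87 + $128.05 + $79.62 + $176.84 + $74.41 + $168.59 + $171.14 = $1,594.85
Net pay = $7,441.07 − $1,594.85 = $5,846.22

$5,846.22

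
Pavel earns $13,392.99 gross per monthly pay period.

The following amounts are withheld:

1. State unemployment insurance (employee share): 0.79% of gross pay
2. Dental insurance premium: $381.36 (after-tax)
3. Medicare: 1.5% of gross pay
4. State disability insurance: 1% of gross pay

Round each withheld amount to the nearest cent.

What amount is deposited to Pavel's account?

$12,571.01

State disability insurance: $13,392.99 × 0.01 = $133.93
State unemployment insurance (employee share): $13,392.99 × 0.0079 = $105.80
Medicare: $13,392.99 × 0.015 = $200.89
Dental insurance premium: $381.36
Total deductions = $133.93 + $105.80 + $200.89 + $381.36 = $821.98
Net pay = $13,392.99 − $821.98 = $12,571.01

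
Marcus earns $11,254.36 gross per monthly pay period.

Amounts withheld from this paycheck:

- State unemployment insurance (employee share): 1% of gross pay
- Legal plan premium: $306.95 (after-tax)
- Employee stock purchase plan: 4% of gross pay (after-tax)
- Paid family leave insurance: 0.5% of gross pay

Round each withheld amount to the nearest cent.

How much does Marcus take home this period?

$10,328.43

Paid family leave insurance: $11,254.36 × 0.005 = $56.27
State unemployment insurance (employee share): $11,254.36 × 0.01 = $112.54
Employee stock purchase plan: $11,254.36 × 0.04 = $450.17
Legal plan premium: $306.95
Total deductions = $56.27 + $112.54 + $450.17 + $306.95 = $925.93
Net pay = $11,254.36 − $925.93 = $10,328.43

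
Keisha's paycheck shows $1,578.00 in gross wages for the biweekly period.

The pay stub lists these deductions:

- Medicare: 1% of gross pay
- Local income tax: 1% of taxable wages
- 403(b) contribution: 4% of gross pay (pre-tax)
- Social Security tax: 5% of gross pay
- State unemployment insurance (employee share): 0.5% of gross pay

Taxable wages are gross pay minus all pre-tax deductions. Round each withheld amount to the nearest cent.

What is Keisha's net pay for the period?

403(b) contribution: $1,578.00 × 0.04 = $63.12
Taxable wages = $1,578.00 − $63.12 = $1,514.88
Local income tax: $1,514.88 × 0.01 = $15.15
State unemployment insurance (employee share): $1,578.00 × 0.005 = $7.89
Social Security tax: $1,578.00 × 0.05 = $78.90
Medicare: $1,578.00 × 0.01 = $15.78
Total deductions = $63.12 + $15.15 + $7.89 + $78.90 + $15.78 = $180.84
Net pay = $1,578.00 − $180.84 = $1,397.16

$1,397.16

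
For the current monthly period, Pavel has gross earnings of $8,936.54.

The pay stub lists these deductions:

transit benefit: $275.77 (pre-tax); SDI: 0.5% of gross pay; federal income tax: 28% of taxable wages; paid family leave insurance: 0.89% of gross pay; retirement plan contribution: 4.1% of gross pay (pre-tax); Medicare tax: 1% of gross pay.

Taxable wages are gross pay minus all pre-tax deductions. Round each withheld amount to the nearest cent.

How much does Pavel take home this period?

$5,758.36

Transit benefit: $275.77
Retirement plan contribution: $8,936.54 × 0.041 = $366.40
Pre-tax total = $275.77 + $366.40 = $642.17
Taxable wages = $8,936.54 − $642.17 = $8,294.37
Federal income tax: $8,294.37 × 0.28 = $2,322.42
Medicare tax: $8,936.54 × 0.01 = $89.37
Paid family leave insurance: $8,936.54 × 0.0089 = $79.54
SDI: $8,936.54 × 0.005 = $44.68
Total deductions = $275.77 + $366.40 + $2,322.42 + $89.37 + $79.54 + $44.68 = $3,178.18
Net pay = $8,936.54 − $3,178.18 = $5,758.36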